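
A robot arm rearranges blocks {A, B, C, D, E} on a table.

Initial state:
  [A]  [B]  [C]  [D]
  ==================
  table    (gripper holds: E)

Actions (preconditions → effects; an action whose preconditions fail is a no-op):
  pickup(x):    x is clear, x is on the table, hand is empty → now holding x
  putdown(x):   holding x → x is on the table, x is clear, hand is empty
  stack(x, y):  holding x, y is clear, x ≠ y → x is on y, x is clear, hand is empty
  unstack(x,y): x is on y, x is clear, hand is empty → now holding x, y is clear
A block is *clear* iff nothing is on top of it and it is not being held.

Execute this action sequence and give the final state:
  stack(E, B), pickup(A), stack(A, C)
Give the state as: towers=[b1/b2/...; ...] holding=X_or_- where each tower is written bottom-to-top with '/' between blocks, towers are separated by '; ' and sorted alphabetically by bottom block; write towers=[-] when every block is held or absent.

step 1 (stack(E, B)): towers=[A; B/E; C; D] holding=-
step 2 (pickup(A)): towers=[B/E; C; D] holding=A
step 3 (stack(A, C)): towers=[B/E; C/A; D] holding=-

towers=[B/E; C/A; D] holding=-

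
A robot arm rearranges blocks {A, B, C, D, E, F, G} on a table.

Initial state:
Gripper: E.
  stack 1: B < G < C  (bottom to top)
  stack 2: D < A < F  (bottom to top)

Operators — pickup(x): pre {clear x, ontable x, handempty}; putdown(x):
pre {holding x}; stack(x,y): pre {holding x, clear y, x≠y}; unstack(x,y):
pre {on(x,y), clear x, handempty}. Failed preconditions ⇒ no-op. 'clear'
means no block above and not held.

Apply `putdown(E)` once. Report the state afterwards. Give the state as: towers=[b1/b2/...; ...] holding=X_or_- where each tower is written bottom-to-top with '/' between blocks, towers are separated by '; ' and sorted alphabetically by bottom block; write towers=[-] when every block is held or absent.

before: towers=[B/G/C; D/A/F] holding=E
pre[putdown(E)]: holding(E) ✓
all met → apply putdown(E)
after:  towers=[B/G/C; D/A/F; E] holding=-

towers=[B/G/C; D/A/F; E] holding=-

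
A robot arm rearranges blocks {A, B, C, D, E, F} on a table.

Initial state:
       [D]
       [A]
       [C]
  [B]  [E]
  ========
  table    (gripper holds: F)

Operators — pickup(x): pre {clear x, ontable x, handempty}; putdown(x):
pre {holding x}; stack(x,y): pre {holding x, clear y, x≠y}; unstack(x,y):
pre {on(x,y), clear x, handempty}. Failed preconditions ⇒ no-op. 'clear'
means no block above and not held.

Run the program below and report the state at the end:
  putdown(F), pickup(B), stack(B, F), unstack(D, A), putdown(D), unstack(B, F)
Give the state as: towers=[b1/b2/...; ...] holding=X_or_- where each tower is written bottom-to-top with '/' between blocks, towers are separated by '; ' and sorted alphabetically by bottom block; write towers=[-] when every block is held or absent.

towers=[D; E/C/A; F] holding=B

step 1 (putdown(F)): towers=[B; E/C/A/D; F] holding=-
step 2 (pickup(B)): towers=[E/C/A/D; F] holding=B
step 3 (stack(B, F)): towers=[E/C/A/D; F/B] holding=-
step 4 (unstack(D, A)): towers=[E/C/A; F/B] holding=D
step 5 (putdown(D)): towers=[D; E/C/A; F/B] holding=-
step 6 (unstack(B, F)): towers=[D; E/C/A; F] holding=B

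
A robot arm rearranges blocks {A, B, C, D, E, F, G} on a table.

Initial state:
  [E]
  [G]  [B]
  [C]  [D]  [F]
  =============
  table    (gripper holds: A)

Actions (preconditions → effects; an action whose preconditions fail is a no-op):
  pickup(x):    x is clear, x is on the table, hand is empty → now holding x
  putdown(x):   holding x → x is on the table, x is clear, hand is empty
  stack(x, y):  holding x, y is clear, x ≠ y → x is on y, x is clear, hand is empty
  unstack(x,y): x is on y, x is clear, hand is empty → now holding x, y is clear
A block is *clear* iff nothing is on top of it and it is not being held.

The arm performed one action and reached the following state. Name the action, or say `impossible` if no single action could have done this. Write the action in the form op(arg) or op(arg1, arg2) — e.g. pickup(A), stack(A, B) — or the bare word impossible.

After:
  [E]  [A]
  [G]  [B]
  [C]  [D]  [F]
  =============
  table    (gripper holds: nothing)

target: towers=[C/G/E; D/B/A; F] holding=-
        putdown(A) → towers=[A; C/G/E; D/B; F] holding=-
       stack(A, B) → towers=[C/G/E; D/B/A; F] holding=-  ← match
       stack(A, F) → towers=[C/G/E; D/B; F/A] holding=-
       stack(A, E) → towers=[C/G/E/A; D/B; F] holding=-

stack(A, B)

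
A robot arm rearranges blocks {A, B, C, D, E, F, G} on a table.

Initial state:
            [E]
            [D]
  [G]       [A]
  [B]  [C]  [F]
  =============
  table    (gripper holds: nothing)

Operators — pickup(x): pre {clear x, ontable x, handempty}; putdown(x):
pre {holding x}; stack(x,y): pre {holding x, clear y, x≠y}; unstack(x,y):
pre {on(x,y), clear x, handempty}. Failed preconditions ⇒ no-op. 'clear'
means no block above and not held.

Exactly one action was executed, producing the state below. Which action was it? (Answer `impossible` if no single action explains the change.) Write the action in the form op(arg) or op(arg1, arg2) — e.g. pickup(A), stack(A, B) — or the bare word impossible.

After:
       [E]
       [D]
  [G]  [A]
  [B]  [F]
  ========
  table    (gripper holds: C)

pickup(C)

target: towers=[B/G; F/A/D/E] holding=C
     unstack(G, B) → towers=[B; C; F/A/D/E] holding=G
     unstack(E, D) → towers=[B/G; C; F/A/D] holding=E
         pickup(C) → towers=[B/G; F/A/D/E] holding=C  ← match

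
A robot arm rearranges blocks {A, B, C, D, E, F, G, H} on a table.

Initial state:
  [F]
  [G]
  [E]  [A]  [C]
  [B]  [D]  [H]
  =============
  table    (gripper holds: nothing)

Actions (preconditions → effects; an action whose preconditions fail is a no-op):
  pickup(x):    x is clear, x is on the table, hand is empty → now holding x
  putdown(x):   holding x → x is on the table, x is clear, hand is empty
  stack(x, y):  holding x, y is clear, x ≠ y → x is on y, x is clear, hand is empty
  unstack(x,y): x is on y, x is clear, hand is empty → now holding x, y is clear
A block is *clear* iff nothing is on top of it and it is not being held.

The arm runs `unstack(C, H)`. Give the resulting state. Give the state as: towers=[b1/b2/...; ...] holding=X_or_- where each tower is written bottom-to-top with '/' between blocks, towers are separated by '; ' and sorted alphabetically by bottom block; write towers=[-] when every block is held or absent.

towers=[B/E/G/F; D/A; H] holding=C

before: towers=[B/E/G/F; D/A; H/C] holding=-
pre[unstack(C, H)]: on(C,H) yes, clear(C) yes, handempty yes
all met → apply unstack(C, H)
after:  towers=[B/E/G/F; D/A; H] holding=C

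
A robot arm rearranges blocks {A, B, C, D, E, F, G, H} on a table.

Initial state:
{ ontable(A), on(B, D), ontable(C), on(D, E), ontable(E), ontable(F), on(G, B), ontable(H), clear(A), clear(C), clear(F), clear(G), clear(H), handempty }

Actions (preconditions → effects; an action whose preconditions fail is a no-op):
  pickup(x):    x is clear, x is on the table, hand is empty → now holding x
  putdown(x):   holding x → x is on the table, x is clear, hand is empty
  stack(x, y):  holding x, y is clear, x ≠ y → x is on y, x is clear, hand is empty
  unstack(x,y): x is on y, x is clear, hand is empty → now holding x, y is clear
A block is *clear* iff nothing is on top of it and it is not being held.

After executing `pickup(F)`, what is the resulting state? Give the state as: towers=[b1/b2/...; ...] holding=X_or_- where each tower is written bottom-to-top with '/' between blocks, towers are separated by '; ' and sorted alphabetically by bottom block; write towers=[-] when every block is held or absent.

towers=[A; C; E/D/B/G; H] holding=F

before: towers=[A; C; E/D/B/G; F; H] holding=-
pre[pickup(F)]: clear(F) ✓, ontable(F) ✓, handempty ✓
all met → apply pickup(F)
after:  towers=[A; C; E/D/B/G; H] holding=F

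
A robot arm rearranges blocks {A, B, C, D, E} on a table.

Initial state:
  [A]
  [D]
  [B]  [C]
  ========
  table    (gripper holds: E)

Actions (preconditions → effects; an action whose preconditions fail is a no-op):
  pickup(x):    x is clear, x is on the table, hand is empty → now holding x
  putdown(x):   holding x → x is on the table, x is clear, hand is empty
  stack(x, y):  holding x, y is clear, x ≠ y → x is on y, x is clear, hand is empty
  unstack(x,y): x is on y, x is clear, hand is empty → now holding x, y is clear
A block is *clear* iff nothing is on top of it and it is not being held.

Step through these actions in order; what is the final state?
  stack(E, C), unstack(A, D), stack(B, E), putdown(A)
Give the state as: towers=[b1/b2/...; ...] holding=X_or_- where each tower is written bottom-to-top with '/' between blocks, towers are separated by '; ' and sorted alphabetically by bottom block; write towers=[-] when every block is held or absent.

towers=[A; B/D; C/E] holding=-

step 1 (stack(E, C)): towers=[B/D/A; C/E] holding=-
step 2 (unstack(A, D)): towers=[B/D; C/E] holding=A
step 3 (stack(B, E)) [no-op]: towers=[B/D; C/E] holding=A
step 4 (putdown(A)): towers=[A; B/D; C/E] holding=-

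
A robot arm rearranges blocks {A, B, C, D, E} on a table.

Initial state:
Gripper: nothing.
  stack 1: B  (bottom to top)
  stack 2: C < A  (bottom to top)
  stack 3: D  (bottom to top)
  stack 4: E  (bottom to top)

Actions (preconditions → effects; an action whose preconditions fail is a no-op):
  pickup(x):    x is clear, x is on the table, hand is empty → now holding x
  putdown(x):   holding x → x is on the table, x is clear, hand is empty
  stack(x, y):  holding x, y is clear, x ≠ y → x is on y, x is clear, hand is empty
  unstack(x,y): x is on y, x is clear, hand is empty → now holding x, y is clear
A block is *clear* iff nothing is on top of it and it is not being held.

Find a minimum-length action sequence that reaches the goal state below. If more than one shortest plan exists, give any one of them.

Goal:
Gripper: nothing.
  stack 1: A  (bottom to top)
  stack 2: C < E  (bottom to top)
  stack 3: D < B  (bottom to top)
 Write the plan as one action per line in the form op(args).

pickup(B)
stack(B, D)
unstack(A, C)
putdown(A)
pickup(E)
stack(E, C)

step 1 (pickup(B)): towers=[C/A; D; E] holding=B
step 2 (stack(B, D)): towers=[C/A; D/B; E] holding=-
step 3 (unstack(A, C)): towers=[C; D/B; E] holding=A
step 4 (putdown(A)): towers=[A; C; D/B; E] holding=-
step 5 (pickup(E)): towers=[A; C; D/B] holding=E
step 6 (stack(E, C)): towers=[A; C/E; D/B] holding=-
goal check: towers=[A; C/E; D/B] holding=- — reached (length 6, optimal by BFS)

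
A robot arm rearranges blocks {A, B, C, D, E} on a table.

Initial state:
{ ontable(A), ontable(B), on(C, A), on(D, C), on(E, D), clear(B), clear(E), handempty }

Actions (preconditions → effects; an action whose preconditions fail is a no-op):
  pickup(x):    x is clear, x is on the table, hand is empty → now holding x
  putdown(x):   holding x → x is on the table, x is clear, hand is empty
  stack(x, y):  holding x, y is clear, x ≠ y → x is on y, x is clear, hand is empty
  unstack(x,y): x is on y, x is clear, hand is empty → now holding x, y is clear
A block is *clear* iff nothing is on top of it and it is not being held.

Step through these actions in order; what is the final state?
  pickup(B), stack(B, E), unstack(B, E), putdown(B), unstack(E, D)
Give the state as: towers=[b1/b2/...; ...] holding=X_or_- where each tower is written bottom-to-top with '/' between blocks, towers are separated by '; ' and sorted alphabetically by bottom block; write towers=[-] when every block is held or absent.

step 1 (pickup(B)): towers=[A/C/D/E] holding=B
step 2 (stack(B, E)): towers=[A/C/D/E/B] holding=-
step 3 (unstack(B, E)): towers=[A/C/D/E] holding=B
step 4 (putdown(B)): towers=[A/C/D/E; B] holding=-
step 5 (unstack(E, D)): towers=[A/C/D; B] holding=E

towers=[A/C/D; B] holding=E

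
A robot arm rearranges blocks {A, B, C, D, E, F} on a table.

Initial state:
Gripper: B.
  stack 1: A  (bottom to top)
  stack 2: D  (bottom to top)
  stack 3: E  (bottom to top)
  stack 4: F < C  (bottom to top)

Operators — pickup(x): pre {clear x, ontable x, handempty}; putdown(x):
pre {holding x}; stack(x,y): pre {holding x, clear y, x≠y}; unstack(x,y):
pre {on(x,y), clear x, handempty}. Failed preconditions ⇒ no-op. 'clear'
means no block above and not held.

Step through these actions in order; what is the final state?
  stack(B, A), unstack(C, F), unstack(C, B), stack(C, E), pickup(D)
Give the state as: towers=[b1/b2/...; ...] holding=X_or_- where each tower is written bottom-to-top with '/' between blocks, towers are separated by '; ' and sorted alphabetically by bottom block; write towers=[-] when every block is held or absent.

towers=[A/B; E/C; F] holding=D

step 1 (stack(B, A)): towers=[A/B; D; E; F/C] holding=-
step 2 (unstack(C, F)): towers=[A/B; D; E; F] holding=C
step 3 (unstack(C, B)) [no-op]: towers=[A/B; D; E; F] holding=C
step 4 (stack(C, E)): towers=[A/B; D; E/C; F] holding=-
step 5 (pickup(D)): towers=[A/B; E/C; F] holding=D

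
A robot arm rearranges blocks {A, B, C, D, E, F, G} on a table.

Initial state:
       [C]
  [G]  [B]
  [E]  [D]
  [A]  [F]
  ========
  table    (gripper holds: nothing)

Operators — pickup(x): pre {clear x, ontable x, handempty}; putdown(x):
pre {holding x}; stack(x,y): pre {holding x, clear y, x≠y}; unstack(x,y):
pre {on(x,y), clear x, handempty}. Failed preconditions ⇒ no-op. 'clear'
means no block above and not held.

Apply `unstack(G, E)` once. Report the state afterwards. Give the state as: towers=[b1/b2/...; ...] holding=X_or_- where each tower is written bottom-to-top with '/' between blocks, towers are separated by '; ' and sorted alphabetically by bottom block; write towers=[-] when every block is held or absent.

before: towers=[A/E/G; F/D/B/C] holding=-
pre[unstack(G, E)]: on(G,E) ok, clear(G) ok, handempty ok
all met → apply unstack(G, E)
after:  towers=[A/E; F/D/B/C] holding=G

towers=[A/E; F/D/B/C] holding=G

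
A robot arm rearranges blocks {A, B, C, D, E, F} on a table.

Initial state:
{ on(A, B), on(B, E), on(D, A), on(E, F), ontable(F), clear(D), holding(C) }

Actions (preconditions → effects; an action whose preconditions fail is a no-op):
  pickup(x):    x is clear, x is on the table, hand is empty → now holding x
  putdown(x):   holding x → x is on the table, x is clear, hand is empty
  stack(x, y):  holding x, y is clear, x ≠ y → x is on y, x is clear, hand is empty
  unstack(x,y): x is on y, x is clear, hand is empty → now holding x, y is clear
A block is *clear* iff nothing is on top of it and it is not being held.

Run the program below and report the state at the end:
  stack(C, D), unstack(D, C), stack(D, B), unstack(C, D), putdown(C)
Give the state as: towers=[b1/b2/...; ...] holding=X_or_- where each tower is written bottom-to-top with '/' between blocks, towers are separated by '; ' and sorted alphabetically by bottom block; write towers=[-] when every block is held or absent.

step 1 (stack(C, D)): towers=[F/E/B/A/D/C] holding=-
step 2 (unstack(D, C)) [no-op]: towers=[F/E/B/A/D/C] holding=-
step 3 (stack(D, B)) [no-op]: towers=[F/E/B/A/D/C] holding=-
step 4 (unstack(C, D)): towers=[F/E/B/A/D] holding=C
step 5 (putdown(C)): towers=[C; F/E/B/A/D] holding=-

towers=[C; F/E/B/A/D] holding=-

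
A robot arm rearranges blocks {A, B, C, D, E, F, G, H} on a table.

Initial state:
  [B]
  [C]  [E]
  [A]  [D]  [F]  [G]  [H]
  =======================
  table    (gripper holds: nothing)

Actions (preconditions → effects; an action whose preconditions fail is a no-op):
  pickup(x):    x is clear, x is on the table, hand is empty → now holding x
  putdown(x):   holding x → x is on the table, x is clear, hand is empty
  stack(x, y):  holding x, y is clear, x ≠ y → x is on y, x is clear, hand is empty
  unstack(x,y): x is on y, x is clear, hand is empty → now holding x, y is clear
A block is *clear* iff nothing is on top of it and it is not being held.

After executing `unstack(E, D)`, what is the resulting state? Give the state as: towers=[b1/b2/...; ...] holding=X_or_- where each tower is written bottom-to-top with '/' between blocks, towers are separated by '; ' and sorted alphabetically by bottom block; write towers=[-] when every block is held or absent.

before: towers=[A/C/B; D/E; F; G; H] holding=-
pre[unstack(E, D)]: on(E,D) yes, clear(E) yes, handempty yes
all met → apply unstack(E, D)
after:  towers=[A/C/B; D; F; G; H] holding=E

towers=[A/C/B; D; F; G; H] holding=E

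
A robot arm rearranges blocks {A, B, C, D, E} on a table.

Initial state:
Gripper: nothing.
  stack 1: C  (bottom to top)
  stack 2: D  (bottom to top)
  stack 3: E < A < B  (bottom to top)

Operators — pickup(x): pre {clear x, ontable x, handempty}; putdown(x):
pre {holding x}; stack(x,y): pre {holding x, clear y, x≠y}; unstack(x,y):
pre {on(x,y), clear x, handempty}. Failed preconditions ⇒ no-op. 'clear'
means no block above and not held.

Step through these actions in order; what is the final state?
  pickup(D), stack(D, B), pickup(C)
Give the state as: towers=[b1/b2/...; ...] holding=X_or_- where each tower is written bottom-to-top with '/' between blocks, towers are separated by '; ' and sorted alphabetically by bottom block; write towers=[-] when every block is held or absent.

towers=[E/A/B/D] holding=C

step 1 (pickup(D)): towers=[C; E/A/B] holding=D
step 2 (stack(D, B)): towers=[C; E/A/B/D] holding=-
step 3 (pickup(C)): towers=[E/A/B/D] holding=C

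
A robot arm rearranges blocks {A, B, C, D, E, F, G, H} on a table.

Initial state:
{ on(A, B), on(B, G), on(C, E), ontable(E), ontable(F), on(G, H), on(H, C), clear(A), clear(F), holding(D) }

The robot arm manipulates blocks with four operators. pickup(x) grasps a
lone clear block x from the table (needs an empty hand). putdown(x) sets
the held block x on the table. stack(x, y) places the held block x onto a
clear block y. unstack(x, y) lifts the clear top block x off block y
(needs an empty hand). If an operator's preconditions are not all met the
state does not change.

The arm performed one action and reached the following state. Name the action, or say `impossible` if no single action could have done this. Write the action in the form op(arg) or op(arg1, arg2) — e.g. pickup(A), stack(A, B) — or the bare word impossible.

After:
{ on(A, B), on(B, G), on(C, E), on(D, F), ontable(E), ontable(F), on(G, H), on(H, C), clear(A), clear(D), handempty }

target: towers=[E/C/H/G/B/A; F/D] holding=-
        putdown(D) → towers=[D; E/C/H/G/B/A; F] holding=-
       stack(D, A) → towers=[E/C/H/G/B/A/D; F] holding=-
       stack(D, F) → towers=[E/C/H/G/B/A; F/D] holding=-  ← match

stack(D, F)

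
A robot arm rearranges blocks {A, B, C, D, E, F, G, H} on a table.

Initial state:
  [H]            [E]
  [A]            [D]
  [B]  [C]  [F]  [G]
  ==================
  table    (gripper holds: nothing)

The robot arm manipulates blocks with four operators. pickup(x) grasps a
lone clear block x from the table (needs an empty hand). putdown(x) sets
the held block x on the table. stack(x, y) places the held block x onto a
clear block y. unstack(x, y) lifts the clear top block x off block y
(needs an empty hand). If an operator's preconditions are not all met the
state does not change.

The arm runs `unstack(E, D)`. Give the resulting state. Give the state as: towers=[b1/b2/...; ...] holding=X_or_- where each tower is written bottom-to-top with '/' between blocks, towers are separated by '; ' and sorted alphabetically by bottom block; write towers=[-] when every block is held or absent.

towers=[B/A/H; C; F; G/D] holding=E

before: towers=[B/A/H; C; F; G/D/E] holding=-
pre[unstack(E, D)]: on(E,D) ok, clear(E) ok, handempty ok
all met → apply unstack(E, D)
after:  towers=[B/A/H; C; F; G/D] holding=E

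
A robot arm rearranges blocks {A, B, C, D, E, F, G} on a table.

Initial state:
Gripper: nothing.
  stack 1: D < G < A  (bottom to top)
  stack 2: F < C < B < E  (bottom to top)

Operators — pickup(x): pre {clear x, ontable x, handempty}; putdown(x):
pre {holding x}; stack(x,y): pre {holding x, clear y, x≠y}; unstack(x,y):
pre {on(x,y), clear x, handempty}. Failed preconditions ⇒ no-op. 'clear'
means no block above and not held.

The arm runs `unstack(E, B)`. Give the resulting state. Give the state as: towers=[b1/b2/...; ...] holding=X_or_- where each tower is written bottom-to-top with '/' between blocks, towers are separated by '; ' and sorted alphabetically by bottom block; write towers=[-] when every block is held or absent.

towers=[D/G/A; F/C/B] holding=E

before: towers=[D/G/A; F/C/B/E] holding=-
pre[unstack(E, B)]: on(E,B) ok, clear(E) ok, handempty ok
all met → apply unstack(E, B)
after:  towers=[D/G/A; F/C/B] holding=E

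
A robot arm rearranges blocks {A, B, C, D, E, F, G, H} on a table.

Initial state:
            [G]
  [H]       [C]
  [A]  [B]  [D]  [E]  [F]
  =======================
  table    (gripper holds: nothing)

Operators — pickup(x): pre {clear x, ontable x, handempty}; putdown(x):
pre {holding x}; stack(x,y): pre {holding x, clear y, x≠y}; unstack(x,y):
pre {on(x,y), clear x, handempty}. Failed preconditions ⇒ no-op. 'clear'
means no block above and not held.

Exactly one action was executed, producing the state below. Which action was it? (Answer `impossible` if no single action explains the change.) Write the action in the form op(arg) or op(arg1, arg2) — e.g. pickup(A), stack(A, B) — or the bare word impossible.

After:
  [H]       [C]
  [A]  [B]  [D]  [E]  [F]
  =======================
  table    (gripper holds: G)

target: towers=[A/H; B; D/C; E; F] holding=G
     unstack(G, C) → towers=[A/H; B; D/C; E; F] holding=G  ← match
         pickup(E) → towers=[A/H; B; D/C/G; F] holding=E
     unstack(H, A) → towers=[A; B; D/C/G; E; F] holding=H
         pickup(B) → towers=[A/H; D/C/G; E; F] holding=B
         pickup(F) → towers=[A/H; B; D/C/G; E] holding=F

unstack(G, C)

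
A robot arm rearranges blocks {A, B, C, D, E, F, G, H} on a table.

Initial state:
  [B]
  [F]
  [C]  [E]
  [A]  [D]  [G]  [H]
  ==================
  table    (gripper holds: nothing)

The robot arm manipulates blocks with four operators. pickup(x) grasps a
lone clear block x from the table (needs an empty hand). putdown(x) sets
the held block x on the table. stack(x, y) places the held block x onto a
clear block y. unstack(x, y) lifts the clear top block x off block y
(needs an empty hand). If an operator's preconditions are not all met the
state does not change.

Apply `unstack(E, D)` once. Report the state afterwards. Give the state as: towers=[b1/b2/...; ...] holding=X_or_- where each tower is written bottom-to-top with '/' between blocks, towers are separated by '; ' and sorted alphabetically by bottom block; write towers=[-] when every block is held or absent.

before: towers=[A/C/F/B; D/E; G; H] holding=-
pre[unstack(E, D)]: on(E,D) ✓, clear(E) ✓, handempty ✓
all met → apply unstack(E, D)
after:  towers=[A/C/F/B; D; G; H] holding=E

towers=[A/C/F/B; D; G; H] holding=E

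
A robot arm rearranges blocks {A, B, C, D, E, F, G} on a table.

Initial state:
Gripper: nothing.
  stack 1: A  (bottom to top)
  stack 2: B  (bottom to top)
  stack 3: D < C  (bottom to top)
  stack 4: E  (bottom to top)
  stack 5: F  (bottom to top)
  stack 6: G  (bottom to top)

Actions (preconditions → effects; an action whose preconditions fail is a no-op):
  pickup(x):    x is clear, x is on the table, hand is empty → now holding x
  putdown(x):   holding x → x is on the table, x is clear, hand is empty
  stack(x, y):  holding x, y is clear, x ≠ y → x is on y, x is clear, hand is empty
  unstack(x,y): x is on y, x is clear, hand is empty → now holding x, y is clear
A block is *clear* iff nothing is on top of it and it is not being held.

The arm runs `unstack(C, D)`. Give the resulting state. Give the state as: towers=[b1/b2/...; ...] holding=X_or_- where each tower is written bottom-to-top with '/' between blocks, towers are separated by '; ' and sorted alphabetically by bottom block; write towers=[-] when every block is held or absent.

towers=[A; B; D; E; F; G] holding=C

before: towers=[A; B; D/C; E; F; G] holding=-
pre[unstack(C, D)]: on(C,D) ok, clear(C) ok, handempty ok
all met → apply unstack(C, D)
after:  towers=[A; B; D; E; F; G] holding=C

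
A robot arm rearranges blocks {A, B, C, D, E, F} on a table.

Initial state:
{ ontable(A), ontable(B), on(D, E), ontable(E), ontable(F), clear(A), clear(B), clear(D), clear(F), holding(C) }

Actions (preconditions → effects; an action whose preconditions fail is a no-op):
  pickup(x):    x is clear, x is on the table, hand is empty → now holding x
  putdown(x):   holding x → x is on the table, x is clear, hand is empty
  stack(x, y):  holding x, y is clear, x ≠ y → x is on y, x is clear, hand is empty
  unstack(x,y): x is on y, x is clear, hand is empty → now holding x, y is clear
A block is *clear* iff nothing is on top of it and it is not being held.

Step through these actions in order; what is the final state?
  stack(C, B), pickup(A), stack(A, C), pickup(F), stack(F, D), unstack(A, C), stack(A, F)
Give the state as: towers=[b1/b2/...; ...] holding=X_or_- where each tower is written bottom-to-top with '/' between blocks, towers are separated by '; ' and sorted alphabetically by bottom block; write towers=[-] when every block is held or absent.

towers=[B/C; E/D/F/A] holding=-

step 1 (stack(C, B)): towers=[A; B/C; E/D; F] holding=-
step 2 (pickup(A)): towers=[B/C; E/D; F] holding=A
step 3 (stack(A, C)): towers=[B/C/A; E/D; F] holding=-
step 4 (pickup(F)): towers=[B/C/A; E/D] holding=F
step 5 (stack(F, D)): towers=[B/C/A; E/D/F] holding=-
step 6 (unstack(A, C)): towers=[B/C; E/D/F] holding=A
step 7 (stack(A, F)): towers=[B/C; E/D/F/A] holding=-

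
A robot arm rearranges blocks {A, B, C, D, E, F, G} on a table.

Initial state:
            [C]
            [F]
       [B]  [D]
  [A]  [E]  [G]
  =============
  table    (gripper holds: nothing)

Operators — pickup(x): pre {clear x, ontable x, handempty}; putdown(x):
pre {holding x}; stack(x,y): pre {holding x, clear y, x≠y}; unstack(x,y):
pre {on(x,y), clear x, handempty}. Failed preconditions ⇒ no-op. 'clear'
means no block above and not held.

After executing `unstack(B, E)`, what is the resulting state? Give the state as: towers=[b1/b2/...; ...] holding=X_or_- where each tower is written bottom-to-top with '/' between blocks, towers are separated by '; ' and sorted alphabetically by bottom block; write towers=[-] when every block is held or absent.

before: towers=[A; E/B; G/D/F/C] holding=-
pre[unstack(B, E)]: on(B,E) ok, clear(B) ok, handempty ok
all met → apply unstack(B, E)
after:  towers=[A; E; G/D/F/C] holding=B

towers=[A; E; G/D/F/C] holding=B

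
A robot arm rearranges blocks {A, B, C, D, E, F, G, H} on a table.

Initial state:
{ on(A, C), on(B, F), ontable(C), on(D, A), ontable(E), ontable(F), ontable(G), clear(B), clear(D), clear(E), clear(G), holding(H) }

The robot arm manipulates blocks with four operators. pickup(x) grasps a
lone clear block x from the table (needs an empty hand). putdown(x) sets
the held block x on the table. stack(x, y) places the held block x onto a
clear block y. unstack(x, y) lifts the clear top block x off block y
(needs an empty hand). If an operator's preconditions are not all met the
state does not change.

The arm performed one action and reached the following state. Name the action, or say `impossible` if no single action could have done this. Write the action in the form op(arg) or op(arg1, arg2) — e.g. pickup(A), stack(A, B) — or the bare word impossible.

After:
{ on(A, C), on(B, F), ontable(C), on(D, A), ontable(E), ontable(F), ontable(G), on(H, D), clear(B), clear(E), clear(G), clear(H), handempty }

target: towers=[C/A/D/H; E; F/B; G] holding=-
        putdown(H) → towers=[C/A/D; E; F/B; G; H] holding=-
       stack(H, G) → towers=[C/A/D; E; F/B; G/H] holding=-
       stack(H, E) → towers=[C/A/D; E/H; F/B; G] holding=-
       stack(H, B) → towers=[C/A/D; E; F/B/H; G] holding=-
       stack(H, D) → towers=[C/A/D/H; E; F/B; G] holding=-  ← match

stack(H, D)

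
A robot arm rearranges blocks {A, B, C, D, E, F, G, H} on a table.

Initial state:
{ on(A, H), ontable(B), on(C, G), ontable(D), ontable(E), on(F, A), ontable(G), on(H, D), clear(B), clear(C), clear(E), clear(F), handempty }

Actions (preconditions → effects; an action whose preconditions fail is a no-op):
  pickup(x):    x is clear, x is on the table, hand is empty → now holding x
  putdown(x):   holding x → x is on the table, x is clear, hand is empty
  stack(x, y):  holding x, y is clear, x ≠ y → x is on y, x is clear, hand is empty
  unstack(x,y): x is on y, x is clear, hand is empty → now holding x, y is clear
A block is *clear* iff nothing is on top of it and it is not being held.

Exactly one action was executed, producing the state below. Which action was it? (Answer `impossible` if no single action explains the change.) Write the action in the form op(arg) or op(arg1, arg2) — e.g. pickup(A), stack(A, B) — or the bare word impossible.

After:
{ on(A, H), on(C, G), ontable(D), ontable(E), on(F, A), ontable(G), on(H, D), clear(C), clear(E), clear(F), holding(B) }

pickup(B)

target: towers=[D/H/A/F; E; G/C] holding=B
         pickup(E) → towers=[B; D/H/A/F; G/C] holding=E
         pickup(B) → towers=[D/H/A/F; E; G/C] holding=B  ← match
     unstack(F, A) → towers=[B; D/H/A; E; G/C] holding=F
     unstack(C, G) → towers=[B; D/H/A/F; E; G] holding=C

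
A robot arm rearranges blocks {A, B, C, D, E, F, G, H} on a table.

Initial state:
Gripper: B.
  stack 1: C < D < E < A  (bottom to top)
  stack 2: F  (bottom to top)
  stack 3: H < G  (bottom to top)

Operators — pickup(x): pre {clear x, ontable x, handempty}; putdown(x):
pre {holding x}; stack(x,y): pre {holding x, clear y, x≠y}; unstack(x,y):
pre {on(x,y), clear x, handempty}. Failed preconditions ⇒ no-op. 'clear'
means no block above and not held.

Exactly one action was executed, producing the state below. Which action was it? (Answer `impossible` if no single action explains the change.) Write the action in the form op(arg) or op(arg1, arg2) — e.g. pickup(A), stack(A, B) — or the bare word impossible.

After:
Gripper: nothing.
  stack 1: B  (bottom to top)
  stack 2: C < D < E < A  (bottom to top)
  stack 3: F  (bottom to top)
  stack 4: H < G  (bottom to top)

putdown(B)

target: towers=[B; C/D/E/A; F; H/G] holding=-
        putdown(B) → towers=[B; C/D/E/A; F; H/G] holding=-  ← match
       stack(B, G) → towers=[C/D/E/A; F; H/G/B] holding=-
       stack(B, A) → towers=[C/D/E/A/B; F; H/G] holding=-
       stack(B, F) → towers=[C/D/E/A; F/B; H/G] holding=-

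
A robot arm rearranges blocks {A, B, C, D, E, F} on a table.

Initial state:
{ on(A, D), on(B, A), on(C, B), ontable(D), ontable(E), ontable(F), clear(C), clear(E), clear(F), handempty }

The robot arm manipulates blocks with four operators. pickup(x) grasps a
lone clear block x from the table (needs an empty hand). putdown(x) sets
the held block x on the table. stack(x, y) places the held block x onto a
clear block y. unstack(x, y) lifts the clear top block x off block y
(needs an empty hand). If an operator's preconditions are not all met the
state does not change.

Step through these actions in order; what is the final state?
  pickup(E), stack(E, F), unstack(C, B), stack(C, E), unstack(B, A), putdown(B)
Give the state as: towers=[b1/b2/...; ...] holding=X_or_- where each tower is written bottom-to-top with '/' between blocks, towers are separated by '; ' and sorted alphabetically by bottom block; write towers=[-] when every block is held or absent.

step 1 (pickup(E)): towers=[D/A/B/C; F] holding=E
step 2 (stack(E, F)): towers=[D/A/B/C; F/E] holding=-
step 3 (unstack(C, B)): towers=[D/A/B; F/E] holding=C
step 4 (stack(C, E)): towers=[D/A/B; F/E/C] holding=-
step 5 (unstack(B, A)): towers=[D/A; F/E/C] holding=B
step 6 (putdown(B)): towers=[B; D/A; F/E/C] holding=-

towers=[B; D/A; F/E/C] holding=-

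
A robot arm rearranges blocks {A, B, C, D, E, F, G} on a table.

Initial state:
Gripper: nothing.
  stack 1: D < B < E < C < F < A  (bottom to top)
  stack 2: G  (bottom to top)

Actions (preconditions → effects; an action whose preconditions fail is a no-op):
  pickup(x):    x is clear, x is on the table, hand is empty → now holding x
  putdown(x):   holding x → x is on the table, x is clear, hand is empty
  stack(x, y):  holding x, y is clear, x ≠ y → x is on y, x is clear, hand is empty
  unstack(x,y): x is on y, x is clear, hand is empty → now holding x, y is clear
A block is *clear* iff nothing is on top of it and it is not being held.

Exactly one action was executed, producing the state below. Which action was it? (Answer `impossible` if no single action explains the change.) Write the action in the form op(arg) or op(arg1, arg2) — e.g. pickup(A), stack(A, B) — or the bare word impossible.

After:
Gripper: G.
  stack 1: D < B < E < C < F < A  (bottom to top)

pickup(G)

target: towers=[D/B/E/C/F/A] holding=G
         pickup(G) → towers=[D/B/E/C/F/A] holding=G  ← match
     unstack(A, F) → towers=[D/B/E/C/F; G] holding=A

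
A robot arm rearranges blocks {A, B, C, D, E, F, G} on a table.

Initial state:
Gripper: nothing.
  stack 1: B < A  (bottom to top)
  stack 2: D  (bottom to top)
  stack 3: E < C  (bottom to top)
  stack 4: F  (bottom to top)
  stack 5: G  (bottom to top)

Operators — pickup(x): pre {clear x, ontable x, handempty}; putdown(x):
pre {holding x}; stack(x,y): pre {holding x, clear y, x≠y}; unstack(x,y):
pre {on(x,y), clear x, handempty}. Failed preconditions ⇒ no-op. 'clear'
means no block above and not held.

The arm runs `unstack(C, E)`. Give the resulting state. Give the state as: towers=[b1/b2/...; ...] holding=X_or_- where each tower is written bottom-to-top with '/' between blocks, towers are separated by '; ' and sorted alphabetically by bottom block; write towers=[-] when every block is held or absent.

towers=[B/A; D; E; F; G] holding=C

before: towers=[B/A; D; E/C; F; G] holding=-
pre[unstack(C, E)]: on(C,E) ok, clear(C) ok, handempty ok
all met → apply unstack(C, E)
after:  towers=[B/A; D; E; F; G] holding=C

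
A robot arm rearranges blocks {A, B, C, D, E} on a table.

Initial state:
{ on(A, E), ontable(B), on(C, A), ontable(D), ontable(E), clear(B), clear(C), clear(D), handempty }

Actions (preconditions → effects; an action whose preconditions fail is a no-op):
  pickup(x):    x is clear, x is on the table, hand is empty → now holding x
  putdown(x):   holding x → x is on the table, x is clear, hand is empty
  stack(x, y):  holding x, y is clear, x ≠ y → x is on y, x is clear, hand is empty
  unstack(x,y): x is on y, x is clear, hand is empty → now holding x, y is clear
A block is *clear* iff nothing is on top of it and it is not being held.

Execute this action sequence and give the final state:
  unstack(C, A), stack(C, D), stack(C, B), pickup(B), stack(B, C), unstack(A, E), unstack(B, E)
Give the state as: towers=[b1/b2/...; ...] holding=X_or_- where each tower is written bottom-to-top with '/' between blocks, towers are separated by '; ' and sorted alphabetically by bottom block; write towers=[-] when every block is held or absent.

towers=[D/C/B; E] holding=A

step 1 (unstack(C, A)): towers=[B; D; E/A] holding=C
step 2 (stack(C, D)): towers=[B; D/C; E/A] holding=-
step 3 (stack(C, B)) [no-op]: towers=[B; D/C; E/A] holding=-
step 4 (pickup(B)): towers=[D/C; E/A] holding=B
step 5 (stack(B, C)): towers=[D/C/B; E/A] holding=-
step 6 (unstack(A, E)): towers=[D/C/B; E] holding=A
step 7 (unstack(B, E)) [no-op]: towers=[D/C/B; E] holding=A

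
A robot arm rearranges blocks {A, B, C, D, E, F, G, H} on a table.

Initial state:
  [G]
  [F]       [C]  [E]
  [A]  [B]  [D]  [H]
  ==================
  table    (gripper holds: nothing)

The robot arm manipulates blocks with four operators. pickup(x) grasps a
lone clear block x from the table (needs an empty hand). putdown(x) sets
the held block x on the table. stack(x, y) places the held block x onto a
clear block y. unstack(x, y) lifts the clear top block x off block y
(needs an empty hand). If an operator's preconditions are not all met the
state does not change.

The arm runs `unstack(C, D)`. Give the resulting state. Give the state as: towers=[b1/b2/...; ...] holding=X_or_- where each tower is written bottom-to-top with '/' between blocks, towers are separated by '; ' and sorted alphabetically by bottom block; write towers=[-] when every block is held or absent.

towers=[A/F/G; B; D; H/E] holding=C

before: towers=[A/F/G; B; D/C; H/E] holding=-
pre[unstack(C, D)]: on(C,D) yes, clear(C) yes, handempty yes
all met → apply unstack(C, D)
after:  towers=[A/F/G; B; D; H/E] holding=C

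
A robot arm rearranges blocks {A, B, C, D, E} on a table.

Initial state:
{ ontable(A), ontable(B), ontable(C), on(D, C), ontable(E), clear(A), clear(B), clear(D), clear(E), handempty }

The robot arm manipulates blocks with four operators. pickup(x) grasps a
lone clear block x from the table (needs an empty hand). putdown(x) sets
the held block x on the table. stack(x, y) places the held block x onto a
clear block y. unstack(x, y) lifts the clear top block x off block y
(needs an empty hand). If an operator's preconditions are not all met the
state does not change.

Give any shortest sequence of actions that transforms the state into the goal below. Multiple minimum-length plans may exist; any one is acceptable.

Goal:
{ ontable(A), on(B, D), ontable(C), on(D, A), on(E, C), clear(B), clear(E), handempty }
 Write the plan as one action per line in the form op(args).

step 1 (unstack(D, C)): towers=[A; B; C; E] holding=D
step 2 (stack(D, A)): towers=[A/D; B; C; E] holding=-
step 3 (pickup(B)): towers=[A/D; C; E] holding=B
step 4 (stack(B, D)): towers=[A/D/B; C; E] holding=-
step 5 (pickup(E)): towers=[A/D/B; C] holding=E
step 6 (stack(E, C)): towers=[A/D/B; C/E] holding=-
goal check: towers=[A/D/B; C/E] holding=- — reached (length 6, optimal by BFS)

unstack(D, C)
stack(D, A)
pickup(B)
stack(B, D)
pickup(E)
stack(E, C)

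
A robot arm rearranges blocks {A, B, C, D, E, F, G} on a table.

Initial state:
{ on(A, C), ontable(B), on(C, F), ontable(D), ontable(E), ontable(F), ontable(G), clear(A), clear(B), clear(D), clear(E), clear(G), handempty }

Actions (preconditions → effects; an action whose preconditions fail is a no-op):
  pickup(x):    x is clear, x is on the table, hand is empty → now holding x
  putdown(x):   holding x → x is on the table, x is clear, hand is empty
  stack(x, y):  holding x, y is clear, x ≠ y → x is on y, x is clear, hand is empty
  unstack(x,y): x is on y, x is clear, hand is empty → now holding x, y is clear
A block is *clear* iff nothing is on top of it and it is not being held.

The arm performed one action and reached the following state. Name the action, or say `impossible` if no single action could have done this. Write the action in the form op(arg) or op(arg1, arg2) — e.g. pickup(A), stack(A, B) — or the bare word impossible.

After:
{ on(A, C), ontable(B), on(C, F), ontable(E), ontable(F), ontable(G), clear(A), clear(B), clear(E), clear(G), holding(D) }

target: towers=[B; E; F/C/A; G] holding=D
         pickup(B) → towers=[D; E; F/C/A; G] holding=B
         pickup(G) → towers=[B; D; E; F/C/A] holding=G
         pickup(D) → towers=[B; E; F/C/A; G] holding=D  ← match
     unstack(A, C) → towers=[B; D; E; F/C; G] holding=A
         pickup(E) → towers=[B; D; F/C/A; G] holding=E

pickup(D)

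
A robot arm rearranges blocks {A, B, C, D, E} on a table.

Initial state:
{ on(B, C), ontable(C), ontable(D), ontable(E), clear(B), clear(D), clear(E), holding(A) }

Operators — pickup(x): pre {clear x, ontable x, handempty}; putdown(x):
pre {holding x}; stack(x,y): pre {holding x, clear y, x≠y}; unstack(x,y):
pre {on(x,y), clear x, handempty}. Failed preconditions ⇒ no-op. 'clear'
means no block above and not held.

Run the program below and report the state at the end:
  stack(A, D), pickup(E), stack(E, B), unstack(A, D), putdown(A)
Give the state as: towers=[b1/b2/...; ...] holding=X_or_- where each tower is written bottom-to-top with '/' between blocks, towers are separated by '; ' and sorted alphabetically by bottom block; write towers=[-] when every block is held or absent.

step 1 (stack(A, D)): towers=[C/B; D/A; E] holding=-
step 2 (pickup(E)): towers=[C/B; D/A] holding=E
step 3 (stack(E, B)): towers=[C/B/E; D/A] holding=-
step 4 (unstack(A, D)): towers=[C/B/E; D] holding=A
step 5 (putdown(A)): towers=[A; C/B/E; D] holding=-

towers=[A; C/B/E; D] holding=-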